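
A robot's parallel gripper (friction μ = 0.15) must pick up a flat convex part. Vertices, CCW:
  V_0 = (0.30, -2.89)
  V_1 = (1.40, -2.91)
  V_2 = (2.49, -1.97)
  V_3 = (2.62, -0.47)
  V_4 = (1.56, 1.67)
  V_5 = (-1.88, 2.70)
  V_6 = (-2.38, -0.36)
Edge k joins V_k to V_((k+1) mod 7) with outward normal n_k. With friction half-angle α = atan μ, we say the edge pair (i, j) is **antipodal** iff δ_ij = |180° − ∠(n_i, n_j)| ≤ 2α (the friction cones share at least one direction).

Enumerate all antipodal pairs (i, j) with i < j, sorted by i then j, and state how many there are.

α = atan 0.15 = 8.53°;  2α = 17.06°
n_0 = (-0.0182, -0.9998)
n_1 = (+0.6531, -0.7573)
n_2 = (+0.9963, -0.0863)
n_3 = (+0.8961, +0.4439)
n_4 = (+0.2868, +0.9580)
n_5 = (-0.9869, +0.1613)
n_6 = (-0.6865, -0.7272)
  (0,1): δ = 138.18°  ·
  (0,2): δ = 93.91°  ·
  (0,3): δ = 62.61°  ·
  (0,4): δ = 15.63°  ✓
  (0,5): δ = 81.76°  ·
  (0,6): δ = 137.69°  ·
  (1,2): δ = 135.73°  ·
  (1,3): δ = 104.42°  ·
  (1,4): δ = 57.44°  ·
  (1,5): δ = 39.95°  ·
  (1,6): δ = 95.88°  ·
  (2,3): δ = 148.70°  ·
  (2,4): δ = 101.72°  ·
  (2,5): δ = 4.33°  ✓
  (2,6): δ = 51.60°  ·
  (3,4): δ = 133.02°  ·
  (3,5): δ = 35.63°  ·
  (3,6): δ = 20.30°  ·
  (4,5): δ = 82.61°  ·
  (4,6): δ = 26.68°  ·
  (5,6): δ = 124.07°  ·
antipodal pairs: 2

count = 2; pairs: (0,4), (2,5)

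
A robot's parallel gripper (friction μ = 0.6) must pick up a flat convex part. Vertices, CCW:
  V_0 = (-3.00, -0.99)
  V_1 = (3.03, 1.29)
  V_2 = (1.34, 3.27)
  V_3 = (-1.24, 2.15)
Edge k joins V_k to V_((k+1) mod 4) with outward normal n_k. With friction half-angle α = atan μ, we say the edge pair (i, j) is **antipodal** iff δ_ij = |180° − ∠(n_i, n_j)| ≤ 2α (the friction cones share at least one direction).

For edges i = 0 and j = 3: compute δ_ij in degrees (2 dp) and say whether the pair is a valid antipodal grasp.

α = atan 0.6 = 30.96°;  2α = 61.93°
edge 0: e_0 = (+6.03, +2.28);  n_0 = (+0.3537, -0.9354)
edge 3: e_3 = (-1.76, -3.14);  n_3 = (-0.8723, +0.4889)
∠(n_0, n_3) = 139.98°
δ = |180° − 139.98°| = 40.02°
40.02° ≤ 2α = 61.93°  →  valid

δ = 40.02°, valid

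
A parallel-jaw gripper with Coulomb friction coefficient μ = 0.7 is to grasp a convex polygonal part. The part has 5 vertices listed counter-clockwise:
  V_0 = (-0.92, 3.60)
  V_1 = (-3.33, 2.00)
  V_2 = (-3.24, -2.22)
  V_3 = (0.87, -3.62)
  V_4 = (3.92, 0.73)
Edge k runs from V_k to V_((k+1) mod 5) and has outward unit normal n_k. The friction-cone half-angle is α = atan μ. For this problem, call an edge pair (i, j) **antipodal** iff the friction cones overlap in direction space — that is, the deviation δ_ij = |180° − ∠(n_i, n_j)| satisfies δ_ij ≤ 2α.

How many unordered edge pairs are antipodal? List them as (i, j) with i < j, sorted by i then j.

α = atan 0.7 = 34.99°;  2α = 69.98°
n_0 = (-0.5531, +0.8331)
n_1 = (-0.9998, -0.0213)
n_2 = (-0.3224, -0.9466)
n_3 = (+0.8188, -0.5741)
n_4 = (+0.5100, +0.8601)
  (0,1): δ = 122.36°  ·
  (0,2): δ = 52.39°  ✓
  (0,3): δ = 21.38°  ✓
  (0,4): δ = 115.75°  ·
  (1,2): δ = 110.03°  ·
  (1,3): δ = 36.26°  ✓
  (1,4): δ = 58.11°  ✓
  (2,3): δ = 106.23°  ·
  (2,4): δ = 11.86°  ✓
  (3,4): δ = 85.63°  ·
antipodal pairs: 5

count = 5; pairs: (0,2), (0,3), (1,3), (1,4), (2,4)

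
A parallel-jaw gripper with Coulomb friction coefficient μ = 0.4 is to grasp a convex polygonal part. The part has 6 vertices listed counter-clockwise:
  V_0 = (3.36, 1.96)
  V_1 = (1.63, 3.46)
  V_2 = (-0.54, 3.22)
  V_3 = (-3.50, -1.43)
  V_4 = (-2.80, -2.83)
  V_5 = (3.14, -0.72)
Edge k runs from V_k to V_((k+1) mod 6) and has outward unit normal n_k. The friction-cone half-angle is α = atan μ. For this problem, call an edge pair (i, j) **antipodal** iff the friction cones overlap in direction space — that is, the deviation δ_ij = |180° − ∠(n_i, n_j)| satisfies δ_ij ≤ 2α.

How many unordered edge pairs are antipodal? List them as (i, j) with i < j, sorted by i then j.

count = 5; pairs: (0,3), (1,4), (2,4), (2,5), (3,5)

α = atan 0.4 = 21.80°;  2α = 43.60°
n_0 = (+0.6551, +0.7555)
n_1 = (-0.1099, +0.9939)
n_2 = (-0.8436, +0.5370)
n_3 = (-0.8944, -0.4472)
n_4 = (+0.3347, -0.9423)
n_5 = (+0.9966, -0.0818)
  (0,1): δ = 132.76°  ·
  (0,2): δ = 81.55°  ·
  (0,3): δ = 22.51°  ✓
  (0,4): δ = 60.48°  ·
  (0,5): δ = 126.23°  ·
  (1,2): δ = 128.79°  ·
  (1,3): δ = 69.75°  ·
  (1,4): δ = 13.24°  ✓
  (1,5): δ = 79.00°  ·
  (2,3): δ = 120.96°  ·
  (2,4): δ = 37.96°  ✓
  (2,5): δ = 27.79°  ✓
  (3,4): δ = 97.01°  ·
  (3,5): δ = 31.26°  ✓
  (4,5): δ = 114.25°  ·
antipodal pairs: 5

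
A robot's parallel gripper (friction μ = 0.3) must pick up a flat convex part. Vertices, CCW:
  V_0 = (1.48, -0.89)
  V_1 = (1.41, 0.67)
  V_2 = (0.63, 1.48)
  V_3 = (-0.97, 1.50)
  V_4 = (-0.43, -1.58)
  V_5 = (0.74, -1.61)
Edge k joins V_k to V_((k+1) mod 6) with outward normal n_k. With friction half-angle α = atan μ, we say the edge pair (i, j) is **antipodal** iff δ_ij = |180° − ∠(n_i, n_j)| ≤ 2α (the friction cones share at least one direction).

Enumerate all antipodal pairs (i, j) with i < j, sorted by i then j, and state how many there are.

α = atan 0.3 = 16.70°;  2α = 33.40°
n_0 = (+0.9990, +0.0448)
n_1 = (+0.7203, +0.6936)
n_2 = (+0.0125, +0.9999)
n_3 = (-0.9850, -0.1727)
n_4 = (-0.0256, -0.9997)
n_5 = (+0.6974, -0.7167)
  (0,1): δ = 138.65°  ·
  (0,2): δ = 93.29°  ·
  (0,3): δ = 7.38°  ✓
  (0,4): δ = 85.96°  ·
  (0,5): δ = 131.65°  ·
  (1,2): δ = 134.64°  ·
  (1,3): δ = 33.97°  ·
  (1,4): δ = 44.61°  ·
  (1,5): δ = 90.30°  ·
  (2,3): δ = 79.34°  ·
  (2,4): δ = 0.75°  ✓
  (2,5): δ = 44.93°  ·
  (3,4): δ = 101.41°  ·
  (3,5): δ = 55.73°  ·
  (4,5): δ = 134.32°  ·
antipodal pairs: 2

count = 2; pairs: (0,3), (2,4)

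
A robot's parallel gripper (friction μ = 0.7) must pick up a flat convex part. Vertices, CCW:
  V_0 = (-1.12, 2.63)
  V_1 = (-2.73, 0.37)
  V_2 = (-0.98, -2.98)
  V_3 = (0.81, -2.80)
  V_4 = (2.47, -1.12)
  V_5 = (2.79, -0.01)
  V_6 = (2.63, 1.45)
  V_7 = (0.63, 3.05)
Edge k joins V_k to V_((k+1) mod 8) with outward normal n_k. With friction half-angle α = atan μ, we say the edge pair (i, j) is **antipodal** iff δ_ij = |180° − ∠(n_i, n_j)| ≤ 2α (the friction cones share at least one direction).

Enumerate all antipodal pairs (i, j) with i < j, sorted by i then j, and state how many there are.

count = 11; pairs: (0,2), (0,3), (0,4), (0,5), (1,4), (1,5), (1,6), (2,6), (2,7), (3,7), (4,7)

α = atan 0.7 = 34.99°;  2α = 69.98°
n_0 = (-0.8145, +0.5802)
n_1 = (-0.8863, -0.4630)
n_2 = (+0.1001, -0.9950)
n_3 = (+0.7113, -0.7029)
n_4 = (+0.9609, -0.2770)
n_5 = (+0.9940, +0.1089)
n_6 = (+0.6247, +0.7809)
n_7 = (-0.2334, +0.9724)
  (0,1): δ = 116.95°  ·
  (0,2): δ = 48.79°  ✓
  (0,3): δ = 9.19°  ✓
  (0,4): δ = 19.38°  ✓
  (0,5): δ = 41.72°  ✓
  (0,6): δ = 86.81°  ·
  (0,7): δ = 138.96°  ·
  (1,2): δ = 111.84°  ·
  (1,3): δ = 72.24°  ·
  (1,4): δ = 43.66°  ✓
  (1,5): δ = 21.33°  ✓
  (1,6): δ = 23.76°  ✓
  (1,7): δ = 75.91°  ·
  (2,3): δ = 140.40°  ·
  (2,4): δ = 111.82°  ·
  (2,5): δ = 89.49°  ·
  (2,6): δ = 44.40°  ✓
  (2,7): δ = 7.75°  ✓
  (3,4): δ = 151.42°  ·
  (3,5): δ = 129.09°  ·
  (3,6): δ = 84.00°  ·
  (3,7): δ = 31.85°  ✓
  (4,5): δ = 157.66°  ·
  (4,6): δ = 112.58°  ·
  (4,7): δ = 60.42°  ✓
  (5,6): δ = 134.91°  ·
  (5,7): δ = 82.76°  ·
  (6,7): δ = 127.84°  ·
antipodal pairs: 11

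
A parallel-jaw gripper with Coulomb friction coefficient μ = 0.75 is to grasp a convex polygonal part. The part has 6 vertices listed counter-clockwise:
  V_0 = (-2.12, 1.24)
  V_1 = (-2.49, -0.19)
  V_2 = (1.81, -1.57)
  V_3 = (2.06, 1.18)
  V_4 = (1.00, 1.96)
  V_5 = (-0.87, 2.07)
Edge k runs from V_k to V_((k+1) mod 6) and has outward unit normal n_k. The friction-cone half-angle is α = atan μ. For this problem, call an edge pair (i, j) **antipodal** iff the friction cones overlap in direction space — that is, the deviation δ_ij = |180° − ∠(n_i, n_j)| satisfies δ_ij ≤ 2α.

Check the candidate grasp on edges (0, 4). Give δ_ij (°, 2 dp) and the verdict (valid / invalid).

α = atan 0.75 = 36.87°;  2α = 73.74°
edge 0: e_0 = (-0.37, -1.43);  n_0 = (-0.9681, +0.2505)
edge 4: e_4 = (-1.87, +0.11);  n_4 = (+0.0587, +0.9983)
∠(n_0, n_4) = 78.86°
δ = |180° − 78.86°| = 101.14°
101.14° > 2α = 73.74°  →  invalid

δ = 101.14°, invalid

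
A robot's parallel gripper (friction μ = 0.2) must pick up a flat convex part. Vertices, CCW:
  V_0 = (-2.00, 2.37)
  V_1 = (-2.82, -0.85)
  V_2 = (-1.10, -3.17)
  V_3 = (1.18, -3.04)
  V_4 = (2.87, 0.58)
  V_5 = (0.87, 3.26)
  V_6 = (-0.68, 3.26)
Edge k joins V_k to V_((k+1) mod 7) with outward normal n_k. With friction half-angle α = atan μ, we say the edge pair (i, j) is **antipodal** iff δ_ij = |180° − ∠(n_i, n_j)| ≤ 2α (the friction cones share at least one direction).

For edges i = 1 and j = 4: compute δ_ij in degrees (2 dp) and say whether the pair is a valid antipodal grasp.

δ = 0.18°, valid

α = atan 0.2 = 11.31°;  2α = 22.62°
edge 1: e_1 = (+1.72, -2.32);  n_1 = (-0.8033, -0.5956)
edge 4: e_4 = (-2.00, +2.68);  n_4 = (+0.8014, +0.5981)
∠(n_1, n_4) = 179.82°
δ = |180° − 179.82°| = 0.18°
0.18° ≤ 2α = 22.62°  →  valid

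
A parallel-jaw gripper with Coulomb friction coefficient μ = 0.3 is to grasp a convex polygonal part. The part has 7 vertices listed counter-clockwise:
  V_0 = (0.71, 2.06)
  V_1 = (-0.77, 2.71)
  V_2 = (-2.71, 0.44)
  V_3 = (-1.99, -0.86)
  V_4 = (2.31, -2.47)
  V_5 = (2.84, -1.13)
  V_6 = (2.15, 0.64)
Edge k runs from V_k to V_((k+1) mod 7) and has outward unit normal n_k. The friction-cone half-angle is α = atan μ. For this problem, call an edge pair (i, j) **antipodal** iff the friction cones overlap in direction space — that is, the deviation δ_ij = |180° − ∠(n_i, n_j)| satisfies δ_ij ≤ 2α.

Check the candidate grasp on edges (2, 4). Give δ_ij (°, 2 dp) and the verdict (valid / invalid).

δ = 50.56°, invalid

α = atan 0.3 = 16.70°;  2α = 33.40°
edge 2: e_2 = (+0.72, -1.30);  n_2 = (-0.8748, -0.4845)
edge 4: e_4 = (+0.53, +1.34);  n_4 = (+0.9299, -0.3678)
∠(n_2, n_4) = 129.44°
δ = |180° − 129.44°| = 50.56°
50.56° > 2α = 33.40°  →  invalid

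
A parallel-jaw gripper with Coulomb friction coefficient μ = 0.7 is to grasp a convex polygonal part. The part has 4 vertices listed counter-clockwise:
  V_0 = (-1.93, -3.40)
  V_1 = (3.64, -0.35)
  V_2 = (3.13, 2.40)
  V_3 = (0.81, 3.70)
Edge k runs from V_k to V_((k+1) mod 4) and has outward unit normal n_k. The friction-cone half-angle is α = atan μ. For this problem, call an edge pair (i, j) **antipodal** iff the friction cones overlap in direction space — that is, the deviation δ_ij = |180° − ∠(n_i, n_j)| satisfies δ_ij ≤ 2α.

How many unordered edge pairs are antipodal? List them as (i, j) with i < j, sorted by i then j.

count = 3; pairs: (0,2), (0,3), (1,3)

α = atan 0.7 = 34.99°;  2α = 69.98°
n_0 = (+0.4803, -0.8771)
n_1 = (+0.9832, +0.1823)
n_2 = (+0.4888, +0.8724)
n_3 = (-0.9329, +0.3600)
  (0,1): δ = 108.20°  ·
  (0,2): δ = 57.97°  ✓
  (0,3): δ = 40.19°  ✓
  (1,2): δ = 129.77°  ·
  (1,3): δ = 31.61°  ✓
  (2,3): δ = 81.84°  ·
antipodal pairs: 3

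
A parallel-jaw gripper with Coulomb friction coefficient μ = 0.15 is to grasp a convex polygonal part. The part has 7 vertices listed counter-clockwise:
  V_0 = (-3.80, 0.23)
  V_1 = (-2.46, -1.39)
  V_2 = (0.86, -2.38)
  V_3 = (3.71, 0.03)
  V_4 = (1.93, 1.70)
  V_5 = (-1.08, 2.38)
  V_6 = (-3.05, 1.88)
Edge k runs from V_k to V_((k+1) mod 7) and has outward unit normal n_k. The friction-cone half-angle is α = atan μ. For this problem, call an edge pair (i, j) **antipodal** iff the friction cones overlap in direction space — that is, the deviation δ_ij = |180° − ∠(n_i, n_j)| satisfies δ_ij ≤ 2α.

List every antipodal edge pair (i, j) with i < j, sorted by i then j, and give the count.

α = atan 0.15 = 8.53°;  2α = 17.06°
n_0 = (-0.7706, -0.6374)
n_1 = (-0.2858, -0.9583)
n_2 = (+0.6457, -0.7636)
n_3 = (+0.6842, +0.7293)
n_4 = (+0.2204, +0.9754)
n_5 = (-0.2460, +0.9693)
n_6 = (-0.9104, +0.4138)
  (0,1): δ = 146.20°  ·
  (0,2): δ = 89.38°  ·
  (0,3): δ = 7.23°  ✓
  (0,4): δ = 37.67°  ·
  (0,5): δ = 64.65°  ·
  (0,6): δ = 115.96°  ·
  (1,2): δ = 123.18°  ·
  (1,3): δ = 26.57°  ·
  (1,4): δ = 3.87°  ✓
  (1,5): δ = 30.85°  ·
  (1,6): δ = 82.16°  ·
  (2,3): δ = 83.39°  ·
  (2,4): δ = 52.95°  ·
  (2,5): δ = 25.98°  ·
  (2,6): δ = 25.34°  ·
  (3,4): δ = 149.56°  ·
  (3,5): δ = 122.58°  ·
  (3,6): δ = 71.27°  ·
  (4,5): δ = 153.03°  ·
  (4,6): δ = 101.71°  ·
  (5,6): δ = 128.69°  ·
antipodal pairs: 2

count = 2; pairs: (0,3), (1,4)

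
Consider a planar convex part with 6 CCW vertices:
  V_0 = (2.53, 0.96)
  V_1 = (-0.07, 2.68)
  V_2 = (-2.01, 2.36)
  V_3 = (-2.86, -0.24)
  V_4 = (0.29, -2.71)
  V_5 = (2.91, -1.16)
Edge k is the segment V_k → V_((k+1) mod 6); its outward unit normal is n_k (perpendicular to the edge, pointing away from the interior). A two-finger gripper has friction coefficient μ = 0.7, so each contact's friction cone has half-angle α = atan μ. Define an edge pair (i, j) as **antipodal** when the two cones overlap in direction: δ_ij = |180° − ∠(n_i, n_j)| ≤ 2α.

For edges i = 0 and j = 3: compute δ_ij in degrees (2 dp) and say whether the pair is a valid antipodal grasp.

δ = 4.61°, valid

α = atan 0.7 = 34.99°;  2α = 69.98°
edge 0: e_0 = (-2.60, +1.72);  n_0 = (+0.5517, +0.8340)
edge 3: e_3 = (+3.15, -2.47);  n_3 = (-0.6170, -0.7869)
∠(n_0, n_3) = 175.39°
δ = |180° − 175.39°| = 4.61°
4.61° ≤ 2α = 69.98°  →  valid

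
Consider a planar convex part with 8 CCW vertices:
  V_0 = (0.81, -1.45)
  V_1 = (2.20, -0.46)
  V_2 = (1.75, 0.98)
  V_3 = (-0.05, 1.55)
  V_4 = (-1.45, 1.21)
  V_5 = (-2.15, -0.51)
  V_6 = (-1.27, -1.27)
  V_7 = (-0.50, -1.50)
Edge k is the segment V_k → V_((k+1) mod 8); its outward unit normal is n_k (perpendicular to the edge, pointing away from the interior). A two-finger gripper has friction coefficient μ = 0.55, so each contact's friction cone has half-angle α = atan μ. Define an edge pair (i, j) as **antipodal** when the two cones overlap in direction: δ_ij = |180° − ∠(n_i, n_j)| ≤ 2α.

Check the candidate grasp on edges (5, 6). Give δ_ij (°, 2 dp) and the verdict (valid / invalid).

δ = 155.82°, invalid

α = atan 0.55 = 28.81°;  2α = 57.62°
edge 5: e_5 = (+0.88, -0.76);  n_5 = (-0.6536, -0.7568)
edge 6: e_6 = (+0.77, -0.23);  n_6 = (-0.2862, -0.9582)
∠(n_5, n_6) = 24.18°
δ = |180° − 24.18°| = 155.82°
155.82° > 2α = 57.62°  →  invalid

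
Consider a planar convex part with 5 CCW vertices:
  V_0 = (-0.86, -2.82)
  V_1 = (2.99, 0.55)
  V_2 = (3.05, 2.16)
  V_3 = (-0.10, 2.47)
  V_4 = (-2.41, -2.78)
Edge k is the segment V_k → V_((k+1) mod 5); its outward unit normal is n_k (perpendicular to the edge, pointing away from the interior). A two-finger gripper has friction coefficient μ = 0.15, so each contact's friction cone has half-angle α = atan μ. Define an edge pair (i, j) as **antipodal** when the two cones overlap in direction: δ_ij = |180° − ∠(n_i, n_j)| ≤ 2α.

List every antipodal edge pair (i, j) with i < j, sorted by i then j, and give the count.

count = 1; pairs: (2,4)

α = atan 0.15 = 8.53°;  2α = 17.06°
n_0 = (+0.6586, -0.7525)
n_1 = (+0.9993, -0.0372)
n_2 = (+0.0979, +0.9952)
n_3 = (-0.9153, +0.4027)
n_4 = (-0.0258, -0.9997)
  (0,1): δ = 133.33°  ·
  (0,2): δ = 46.82°  ·
  (0,3): δ = 25.05°  ·
  (0,4): δ = 137.33°  ·
  (1,2): δ = 93.49°  ·
  (1,3): δ = 21.62°  ·
  (1,4): δ = 90.66°  ·
  (2,3): δ = 108.13°  ·
  (2,4): δ = 4.14°  ✓
  (3,4): δ = 67.73°  ·
antipodal pairs: 1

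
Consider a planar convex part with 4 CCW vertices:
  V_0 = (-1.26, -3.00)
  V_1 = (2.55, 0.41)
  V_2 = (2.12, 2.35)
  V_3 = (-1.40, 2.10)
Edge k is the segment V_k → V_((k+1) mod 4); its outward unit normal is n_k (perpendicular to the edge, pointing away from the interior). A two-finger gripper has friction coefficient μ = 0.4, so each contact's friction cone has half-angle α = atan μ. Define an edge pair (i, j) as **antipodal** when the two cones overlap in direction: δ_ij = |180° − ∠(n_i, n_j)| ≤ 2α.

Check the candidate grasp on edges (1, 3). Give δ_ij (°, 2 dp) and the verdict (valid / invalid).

α = atan 0.4 = 21.80°;  2α = 43.60°
edge 1: e_1 = (-0.43, +1.94);  n_1 = (+0.9763, +0.2164)
edge 3: e_3 = (+0.14, -5.10);  n_3 = (-0.9996, -0.0274)
∠(n_1, n_3) = 169.07°
δ = |180° − 169.07°| = 10.93°
10.93° ≤ 2α = 43.60°  →  valid

δ = 10.93°, valid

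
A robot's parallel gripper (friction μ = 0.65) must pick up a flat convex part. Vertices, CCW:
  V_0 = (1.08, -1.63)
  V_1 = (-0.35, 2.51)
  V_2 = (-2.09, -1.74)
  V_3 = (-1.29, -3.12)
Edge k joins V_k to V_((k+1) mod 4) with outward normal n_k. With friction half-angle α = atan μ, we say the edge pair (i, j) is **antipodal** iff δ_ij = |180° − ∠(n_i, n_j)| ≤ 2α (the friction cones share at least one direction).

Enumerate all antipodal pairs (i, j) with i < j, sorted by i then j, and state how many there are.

α = atan 0.65 = 33.02°;  2α = 66.05°
n_0 = (+0.9452, +0.3265)
n_1 = (-0.9254, +0.3789)
n_2 = (-0.8651, -0.5015)
n_3 = (+0.5322, -0.8466)
  (0,1): δ = 41.32°  ✓
  (0,2): δ = 11.05°  ✓
  (0,3): δ = 103.10°  ·
  (1,2): δ = 127.63°  ·
  (1,3): δ = 35.58°  ✓
  (2,3): δ = 87.94°  ·
antipodal pairs: 3

count = 3; pairs: (0,1), (0,2), (1,3)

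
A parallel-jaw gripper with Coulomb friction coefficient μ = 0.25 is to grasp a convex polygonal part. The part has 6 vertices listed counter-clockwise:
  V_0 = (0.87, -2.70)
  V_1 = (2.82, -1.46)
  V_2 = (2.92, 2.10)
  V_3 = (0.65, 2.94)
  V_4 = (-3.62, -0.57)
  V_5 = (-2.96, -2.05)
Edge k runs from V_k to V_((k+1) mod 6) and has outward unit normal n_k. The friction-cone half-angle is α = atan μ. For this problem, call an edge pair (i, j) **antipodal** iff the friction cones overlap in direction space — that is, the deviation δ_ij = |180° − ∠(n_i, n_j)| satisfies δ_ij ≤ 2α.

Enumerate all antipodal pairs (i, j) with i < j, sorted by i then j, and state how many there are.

count = 3; pairs: (0,3), (1,4), (2,5)

α = atan 0.25 = 14.04°;  2α = 28.07°
n_0 = (+0.5366, -0.8438)
n_1 = (+0.9996, -0.0281)
n_2 = (+0.3470, +0.9378)
n_3 = (-0.6350, +0.7725)
n_4 = (-0.9133, -0.4073)
n_5 = (-0.1673, -0.9859)
  (0,1): δ = 124.06°  ·
  (0,2): δ = 52.76°  ·
  (0,3): δ = 6.97°  ✓
  (0,4): δ = 81.58°  ·
  (0,5): δ = 137.92°  ·
  (1,2): δ = 108.70°  ·
  (1,3): δ = 48.97°  ·
  (1,4): δ = 25.64°  ✓
  (1,5): δ = 81.98°  ·
  (2,3): δ = 120.27°  ·
  (2,4): δ = 45.66°  ·
  (2,5): δ = 10.67°  ✓
  (3,4): δ = 105.39°  ·
  (3,5): δ = 49.05°  ·
  (4,5): δ = 123.67°  ·
antipodal pairs: 3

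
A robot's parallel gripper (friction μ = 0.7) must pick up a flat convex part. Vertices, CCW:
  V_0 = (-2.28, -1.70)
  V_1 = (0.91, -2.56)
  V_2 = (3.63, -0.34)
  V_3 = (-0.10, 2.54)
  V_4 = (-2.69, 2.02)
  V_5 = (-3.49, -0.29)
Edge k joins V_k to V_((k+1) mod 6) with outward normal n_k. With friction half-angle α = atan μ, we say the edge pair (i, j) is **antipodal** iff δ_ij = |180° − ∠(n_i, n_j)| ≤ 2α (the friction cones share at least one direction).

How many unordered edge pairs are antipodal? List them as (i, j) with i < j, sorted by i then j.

count = 6; pairs: (0,2), (0,3), (1,3), (1,4), (2,5), (3,5)

α = atan 0.7 = 34.99°;  2α = 69.98°
n_0 = (-0.2603, -0.9655)
n_1 = (+0.6323, -0.7747)
n_2 = (+0.6111, +0.7915)
n_3 = (-0.1968, +0.9804)
n_4 = (-0.9449, +0.3273)
n_5 = (-0.7589, -0.6512)
  (0,1): δ = 125.69°  ·
  (0,2): δ = 22.58°  ✓
  (0,3): δ = 26.44°  ✓
  (0,4): δ = 85.99°  ·
  (0,5): δ = 145.72°  ·
  (1,2): δ = 76.89°  ·
  (1,3): δ = 27.87°  ✓
  (1,4): δ = 31.68°  ✓
  (1,5): δ = 91.41°  ·
  (2,3): δ = 130.98°  ·
  (2,4): δ = 71.43°  ·
  (2,5): δ = 11.69°  ✓
  (3,4): δ = 120.45°  ·
  (3,5): δ = 60.72°  ✓
  (4,5): δ = 120.26°  ·
antipodal pairs: 6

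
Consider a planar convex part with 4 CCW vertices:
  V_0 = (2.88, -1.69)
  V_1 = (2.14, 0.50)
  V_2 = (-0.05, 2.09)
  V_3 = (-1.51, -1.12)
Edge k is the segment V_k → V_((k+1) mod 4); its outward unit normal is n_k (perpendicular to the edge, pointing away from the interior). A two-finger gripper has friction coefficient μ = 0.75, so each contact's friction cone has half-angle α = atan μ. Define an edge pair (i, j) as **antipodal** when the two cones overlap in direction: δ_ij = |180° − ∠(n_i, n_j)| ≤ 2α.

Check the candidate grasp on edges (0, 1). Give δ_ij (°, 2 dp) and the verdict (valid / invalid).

α = atan 0.75 = 36.87°;  2α = 73.74°
edge 0: e_0 = (-0.74, +2.19);  n_0 = (+0.9474, +0.3201)
edge 1: e_1 = (-2.19, +1.59);  n_1 = (+0.5875, +0.8092)
∠(n_0, n_1) = 35.35°
δ = |180° − 35.35°| = 144.65°
144.65° > 2α = 73.74°  →  invalid

δ = 144.65°, invalid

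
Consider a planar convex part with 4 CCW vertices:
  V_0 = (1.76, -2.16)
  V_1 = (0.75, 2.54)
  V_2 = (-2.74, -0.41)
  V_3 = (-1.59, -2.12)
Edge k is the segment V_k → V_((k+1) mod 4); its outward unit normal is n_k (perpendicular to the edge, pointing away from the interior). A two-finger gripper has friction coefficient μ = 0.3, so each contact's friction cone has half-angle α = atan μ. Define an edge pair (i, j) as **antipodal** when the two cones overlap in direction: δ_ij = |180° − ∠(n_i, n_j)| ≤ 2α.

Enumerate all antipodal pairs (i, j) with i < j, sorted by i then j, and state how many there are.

α = atan 0.3 = 16.70°;  2α = 33.40°
n_0 = (+0.9777, +0.2101)
n_1 = (-0.6455, +0.7637)
n_2 = (-0.8298, -0.5581)
n_3 = (-0.0119, -0.9999)
  (0,1): δ = 61.92°  ·
  (0,2): δ = 21.79°  ✓
  (0,3): δ = 77.19°  ·
  (1,2): δ = 96.29°  ·
  (1,3): δ = 40.89°  ·
  (2,3): δ = 124.61°  ·
antipodal pairs: 1

count = 1; pairs: (0,2)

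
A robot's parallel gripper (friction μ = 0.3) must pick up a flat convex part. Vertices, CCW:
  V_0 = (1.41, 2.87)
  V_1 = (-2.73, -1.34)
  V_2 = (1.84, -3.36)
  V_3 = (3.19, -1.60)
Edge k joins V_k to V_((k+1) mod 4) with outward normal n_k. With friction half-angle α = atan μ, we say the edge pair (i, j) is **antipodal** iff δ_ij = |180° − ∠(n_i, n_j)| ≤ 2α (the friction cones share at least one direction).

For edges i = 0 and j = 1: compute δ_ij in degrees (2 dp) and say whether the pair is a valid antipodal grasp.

δ = 69.33°, invalid

α = atan 0.3 = 16.70°;  2α = 33.40°
edge 0: e_0 = (-4.14, -4.21);  n_0 = (-0.7130, +0.7012)
edge 1: e_1 = (+4.57, -2.02);  n_1 = (-0.4043, -0.9146)
∠(n_0, n_1) = 110.67°
δ = |180° − 110.67°| = 69.33°
69.33° > 2α = 33.40°  →  invalid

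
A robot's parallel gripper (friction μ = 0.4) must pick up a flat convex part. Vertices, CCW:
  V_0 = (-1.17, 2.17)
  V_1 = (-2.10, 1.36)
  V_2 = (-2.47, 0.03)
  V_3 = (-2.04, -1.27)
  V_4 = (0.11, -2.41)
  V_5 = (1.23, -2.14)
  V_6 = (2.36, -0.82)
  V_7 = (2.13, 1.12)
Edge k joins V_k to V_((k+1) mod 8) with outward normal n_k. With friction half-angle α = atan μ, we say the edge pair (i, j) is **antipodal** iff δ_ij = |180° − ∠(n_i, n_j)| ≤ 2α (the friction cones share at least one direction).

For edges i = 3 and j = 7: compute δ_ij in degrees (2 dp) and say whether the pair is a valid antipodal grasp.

δ = 10.28°, valid

α = atan 0.4 = 21.80°;  2α = 43.60°
edge 3: e_3 = (+2.15, -1.14);  n_3 = (-0.4685, -0.8835)
edge 7: e_7 = (-3.30, +1.05);  n_7 = (+0.3032, +0.9529)
∠(n_3, n_7) = 169.72°
δ = |180° − 169.72°| = 10.28°
10.28° ≤ 2α = 43.60°  →  valid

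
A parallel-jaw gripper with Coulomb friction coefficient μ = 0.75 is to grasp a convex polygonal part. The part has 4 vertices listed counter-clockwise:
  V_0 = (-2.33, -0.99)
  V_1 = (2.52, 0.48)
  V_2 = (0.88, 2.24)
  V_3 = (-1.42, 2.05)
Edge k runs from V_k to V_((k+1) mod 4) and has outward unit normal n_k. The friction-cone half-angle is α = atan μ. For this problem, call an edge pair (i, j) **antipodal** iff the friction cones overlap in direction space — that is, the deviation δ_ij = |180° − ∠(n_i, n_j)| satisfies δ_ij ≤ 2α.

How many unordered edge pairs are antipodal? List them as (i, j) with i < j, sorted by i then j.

count = 4; pairs: (0,1), (0,2), (0,3), (1,3)

α = atan 0.75 = 36.87°;  2α = 73.74°
n_0 = (+0.2901, -0.9570)
n_1 = (+0.7316, +0.6817)
n_2 = (-0.0823, +0.9966)
n_3 = (-0.9580, +0.2868)
  (0,1): δ = 63.88°  ✓
  (0,2): δ = 12.14°  ✓
  (0,3): δ = 56.47°  ✓
  (1,2): δ = 128.26°  ·
  (1,3): δ = 59.64°  ✓
  (2,3): δ = 111.39°  ·
antipodal pairs: 4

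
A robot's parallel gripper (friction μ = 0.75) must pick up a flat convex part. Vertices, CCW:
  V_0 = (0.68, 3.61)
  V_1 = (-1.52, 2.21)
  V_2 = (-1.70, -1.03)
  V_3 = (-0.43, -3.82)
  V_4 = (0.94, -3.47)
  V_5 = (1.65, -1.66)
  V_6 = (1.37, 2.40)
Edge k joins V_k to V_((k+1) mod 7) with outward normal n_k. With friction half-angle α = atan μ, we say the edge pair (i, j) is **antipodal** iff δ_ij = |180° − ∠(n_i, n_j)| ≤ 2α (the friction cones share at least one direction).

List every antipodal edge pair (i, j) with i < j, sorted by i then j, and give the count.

count = 10; pairs: (0,3), (0,4), (0,5), (1,3), (1,4), (1,5), (1,6), (2,4), (2,5), (2,6)

α = atan 0.75 = 36.87°;  2α = 73.74°
n_0 = (-0.5369, +0.8437)
n_1 = (-0.9985, +0.0555)
n_2 = (-0.9101, -0.4143)
n_3 = (+0.2475, -0.9689)
n_4 = (+0.9309, -0.3652)
n_5 = (+0.9976, +0.0688)
n_6 = (+0.8687, +0.4954)
  (0,1): δ = 125.65°  ·
  (0,2): δ = 98.00°  ·
  (0,3): δ = 18.14°  ✓
  (0,4): δ = 36.11°  ✓
  (0,5): δ = 61.47°  ✓
  (0,6): δ = 87.22°  ·
  (1,2): δ = 152.35°  ·
  (1,3): δ = 72.49°  ✓
  (1,4): δ = 18.24°  ✓
  (1,5): δ = 7.13°  ✓
  (1,6): δ = 32.87°  ✓
  (2,3): δ = 100.14°  ·
  (2,4): δ = 45.89°  ✓
  (2,5): δ = 20.53°  ✓
  (2,6): δ = 5.22°  ✓
  (3,4): δ = 125.75°  ·
  (3,5): δ = 100.39°  ·
  (3,6): δ = 74.64°  ·
  (4,5): δ = 154.64°  ·
  (4,6): δ = 128.89°  ·
  (5,6): δ = 154.25°  ·
antipodal pairs: 10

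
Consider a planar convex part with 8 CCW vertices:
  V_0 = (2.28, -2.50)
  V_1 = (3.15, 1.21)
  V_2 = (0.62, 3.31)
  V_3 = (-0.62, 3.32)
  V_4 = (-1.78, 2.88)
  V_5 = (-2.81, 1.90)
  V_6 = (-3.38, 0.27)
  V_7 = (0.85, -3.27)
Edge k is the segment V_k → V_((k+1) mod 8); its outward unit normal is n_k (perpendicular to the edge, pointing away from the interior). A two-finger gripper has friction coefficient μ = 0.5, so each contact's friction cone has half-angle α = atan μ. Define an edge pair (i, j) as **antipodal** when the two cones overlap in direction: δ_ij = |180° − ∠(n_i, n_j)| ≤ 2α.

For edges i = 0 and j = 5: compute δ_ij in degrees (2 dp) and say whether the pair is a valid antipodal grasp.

α = atan 0.5 = 26.57°;  2α = 53.13°
edge 0: e_0 = (+0.87, +3.71);  n_0 = (+0.9736, -0.2283)
edge 5: e_5 = (-0.57, -1.63);  n_5 = (-0.9439, +0.3301)
∠(n_0, n_5) = 173.92°
δ = |180° − 173.92°| = 6.08°
6.08° ≤ 2α = 53.13°  →  valid

δ = 6.08°, valid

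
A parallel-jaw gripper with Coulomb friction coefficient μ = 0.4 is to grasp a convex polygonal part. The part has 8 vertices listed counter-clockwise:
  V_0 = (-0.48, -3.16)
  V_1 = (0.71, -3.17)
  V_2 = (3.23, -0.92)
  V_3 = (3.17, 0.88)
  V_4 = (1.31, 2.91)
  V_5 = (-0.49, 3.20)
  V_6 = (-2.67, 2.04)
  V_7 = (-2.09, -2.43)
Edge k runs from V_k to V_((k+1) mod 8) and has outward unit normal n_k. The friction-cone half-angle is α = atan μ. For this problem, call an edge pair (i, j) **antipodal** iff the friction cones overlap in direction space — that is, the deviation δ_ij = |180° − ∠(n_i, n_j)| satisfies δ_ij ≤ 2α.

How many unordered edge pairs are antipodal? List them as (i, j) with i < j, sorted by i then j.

α = atan 0.4 = 21.80°;  2α = 43.60°
n_0 = (-0.0084, -1.0000)
n_1 = (+0.6660, -0.7459)
n_2 = (+0.9994, +0.0333)
n_3 = (+0.7373, +0.6756)
n_4 = (+0.1591, +0.9873)
n_5 = (-0.4697, +0.8828)
n_6 = (-0.9917, -0.1287)
n_7 = (-0.4130, -0.9108)
  (0,1): δ = 137.76°  ·
  (0,2): δ = 87.61°  ·
  (0,3): δ = 47.02°  ·
  (0,4): δ = 8.67°  ✓
  (0,5): δ = 28.50°  ✓
  (0,6): δ = 97.87°  ·
  (0,7): δ = 156.09°  ·
  (1,2): δ = 129.85°  ·
  (1,3): δ = 89.26°  ·
  (1,4): δ = 50.91°  ·
  (1,5): δ = 13.74°  ✓
  (1,6): δ = 55.63°  ·
  (1,7): δ = 113.85°  ·
  (2,3): δ = 139.41°  ·
  (2,4): δ = 101.06°  ·
  (2,5): δ = 63.89°  ·
  (2,6): δ = 5.48°  ✓
  (2,7): δ = 63.70°  ·
  (3,4): δ = 141.65°  ·
  (3,5): δ = 104.48°  ·
  (3,6): δ = 35.10°  ✓
  (3,7): δ = 23.11°  ✓
  (4,5): δ = 142.83°  ·
  (4,6): δ = 73.45°  ·
  (4,7): δ = 15.24°  ✓
  (5,6): δ = 110.62°  ·
  (5,7): δ = 52.41°  ·
  (6,7): δ = 121.78°  ·
antipodal pairs: 7

count = 7; pairs: (0,4), (0,5), (1,5), (2,6), (3,6), (3,7), (4,7)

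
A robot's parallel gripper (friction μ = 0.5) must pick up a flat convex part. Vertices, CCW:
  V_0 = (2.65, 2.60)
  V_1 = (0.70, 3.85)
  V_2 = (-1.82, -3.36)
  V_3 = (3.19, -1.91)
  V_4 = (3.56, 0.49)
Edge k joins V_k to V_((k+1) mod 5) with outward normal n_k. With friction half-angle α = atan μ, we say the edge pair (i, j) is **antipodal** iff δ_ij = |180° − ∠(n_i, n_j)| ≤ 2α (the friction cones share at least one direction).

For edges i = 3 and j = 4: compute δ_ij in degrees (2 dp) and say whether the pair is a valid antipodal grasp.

δ = 147.91°, invalid

α = atan 0.5 = 26.57°;  2α = 53.13°
edge 3: e_3 = (+0.37, +2.40);  n_3 = (+0.9883, -0.1524)
edge 4: e_4 = (-0.91, +2.11);  n_4 = (+0.9182, +0.3960)
∠(n_3, n_4) = 32.09°
δ = |180° − 32.09°| = 147.91°
147.91° > 2α = 53.13°  →  invalid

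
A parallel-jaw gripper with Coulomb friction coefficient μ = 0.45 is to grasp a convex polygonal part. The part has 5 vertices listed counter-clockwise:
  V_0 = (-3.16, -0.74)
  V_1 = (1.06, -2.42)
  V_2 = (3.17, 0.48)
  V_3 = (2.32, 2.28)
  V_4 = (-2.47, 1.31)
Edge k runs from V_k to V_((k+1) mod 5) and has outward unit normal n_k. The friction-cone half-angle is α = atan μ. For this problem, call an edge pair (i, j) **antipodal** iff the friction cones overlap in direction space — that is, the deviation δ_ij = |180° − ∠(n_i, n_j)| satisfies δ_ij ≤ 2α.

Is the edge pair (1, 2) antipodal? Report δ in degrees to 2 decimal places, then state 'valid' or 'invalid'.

α = atan 0.45 = 24.23°;  2α = 48.46°
edge 1: e_1 = (+2.11, +2.90);  n_1 = (+0.8086, -0.5883)
edge 2: e_2 = (-0.85, +1.80);  n_2 = (+0.9042, +0.4270)
∠(n_1, n_2) = 61.32°
δ = |180° − 61.32°| = 118.68°
118.68° > 2α = 48.46°  →  invalid

δ = 118.68°, invalid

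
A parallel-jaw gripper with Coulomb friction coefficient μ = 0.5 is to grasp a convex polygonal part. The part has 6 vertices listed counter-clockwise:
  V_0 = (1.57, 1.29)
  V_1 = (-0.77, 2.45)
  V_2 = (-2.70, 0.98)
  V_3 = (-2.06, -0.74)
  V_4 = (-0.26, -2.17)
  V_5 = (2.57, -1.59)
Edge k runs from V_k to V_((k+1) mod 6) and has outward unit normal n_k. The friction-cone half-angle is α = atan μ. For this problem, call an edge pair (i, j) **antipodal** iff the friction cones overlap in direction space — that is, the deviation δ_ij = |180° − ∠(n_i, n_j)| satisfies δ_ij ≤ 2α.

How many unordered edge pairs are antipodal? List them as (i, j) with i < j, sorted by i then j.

α = atan 0.5 = 26.57°;  2α = 53.13°
n_0 = (+0.4441, +0.8960)
n_1 = (-0.6059, +0.7955)
n_2 = (-0.9372, -0.3487)
n_3 = (-0.6220, -0.7830)
n_4 = (+0.2008, -0.9796)
n_5 = (+0.9447, +0.3280)
  (0,1): δ = 116.34°  ·
  (0,2): δ = 43.22°  ✓
  (0,3): δ = 12.10°  ✓
  (0,4): δ = 37.95°  ✓
  (0,5): δ = 135.52°  ·
  (1,2): δ = 106.89°  ·
  (1,3): δ = 75.76°  ·
  (1,4): δ = 25.71°  ✓
  (1,5): δ = 71.85°  ·
  (2,3): δ = 148.88°  ·
  (2,4): δ = 98.83°  ·
  (2,5): δ = 1.26°  ✓
  (3,4): δ = 129.95°  ·
  (3,5): δ = 32.39°  ✓
  (4,5): δ = 82.43°  ·
antipodal pairs: 6

count = 6; pairs: (0,2), (0,3), (0,4), (1,4), (2,5), (3,5)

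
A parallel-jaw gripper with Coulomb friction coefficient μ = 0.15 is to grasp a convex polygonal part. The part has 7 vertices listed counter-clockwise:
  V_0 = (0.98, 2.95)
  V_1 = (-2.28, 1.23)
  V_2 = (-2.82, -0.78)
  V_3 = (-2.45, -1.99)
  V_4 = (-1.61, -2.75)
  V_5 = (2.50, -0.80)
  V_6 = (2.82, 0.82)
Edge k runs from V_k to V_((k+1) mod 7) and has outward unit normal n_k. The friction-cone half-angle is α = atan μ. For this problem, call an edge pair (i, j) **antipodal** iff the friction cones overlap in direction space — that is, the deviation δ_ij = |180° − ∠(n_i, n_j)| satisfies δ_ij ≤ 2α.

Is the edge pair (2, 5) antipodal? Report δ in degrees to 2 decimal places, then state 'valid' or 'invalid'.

δ = 28.18°, invalid

α = atan 0.15 = 8.53°;  2α = 17.06°
edge 2: e_2 = (+0.37, -1.21);  n_2 = (-0.9563, -0.2924)
edge 5: e_5 = (+0.32, +1.62);  n_5 = (+0.9810, -0.1938)
∠(n_2, n_5) = 151.82°
δ = |180° − 151.82°| = 28.18°
28.18° > 2α = 17.06°  →  invalid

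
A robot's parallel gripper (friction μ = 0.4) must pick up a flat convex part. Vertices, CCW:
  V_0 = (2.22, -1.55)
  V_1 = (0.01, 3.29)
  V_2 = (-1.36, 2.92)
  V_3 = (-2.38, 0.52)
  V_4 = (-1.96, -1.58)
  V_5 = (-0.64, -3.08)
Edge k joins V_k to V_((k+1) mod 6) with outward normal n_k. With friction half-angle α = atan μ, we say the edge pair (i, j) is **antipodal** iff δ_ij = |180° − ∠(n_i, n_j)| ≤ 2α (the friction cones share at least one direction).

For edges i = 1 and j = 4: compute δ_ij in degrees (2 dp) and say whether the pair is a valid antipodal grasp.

α = atan 0.4 = 21.80°;  2α = 43.60°
edge 1: e_1 = (-1.37, -0.37);  n_1 = (-0.2607, +0.9654)
edge 4: e_4 = (+1.32, -1.50);  n_4 = (-0.7507, -0.6606)
∠(n_1, n_4) = 116.23°
δ = |180° − 116.23°| = 63.77°
63.77° > 2α = 43.60°  →  invalid

δ = 63.77°, invalid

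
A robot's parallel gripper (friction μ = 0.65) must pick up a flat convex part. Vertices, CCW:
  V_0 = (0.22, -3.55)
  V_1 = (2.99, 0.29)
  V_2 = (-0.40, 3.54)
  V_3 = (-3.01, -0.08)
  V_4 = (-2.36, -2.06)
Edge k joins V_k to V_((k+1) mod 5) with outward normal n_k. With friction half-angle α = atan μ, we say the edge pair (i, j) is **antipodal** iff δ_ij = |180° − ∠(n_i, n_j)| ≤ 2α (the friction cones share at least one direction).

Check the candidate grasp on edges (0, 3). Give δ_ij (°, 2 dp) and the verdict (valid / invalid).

α = atan 0.65 = 33.02°;  2α = 66.05°
edge 0: e_0 = (+2.77, +3.84);  n_0 = (+0.8110, -0.5850)
edge 3: e_3 = (+0.65, -1.98);  n_3 = (-0.9501, -0.3119)
∠(n_0, n_3) = 126.02°
δ = |180° − 126.02°| = 53.98°
53.98° ≤ 2α = 66.05°  →  valid

δ = 53.98°, valid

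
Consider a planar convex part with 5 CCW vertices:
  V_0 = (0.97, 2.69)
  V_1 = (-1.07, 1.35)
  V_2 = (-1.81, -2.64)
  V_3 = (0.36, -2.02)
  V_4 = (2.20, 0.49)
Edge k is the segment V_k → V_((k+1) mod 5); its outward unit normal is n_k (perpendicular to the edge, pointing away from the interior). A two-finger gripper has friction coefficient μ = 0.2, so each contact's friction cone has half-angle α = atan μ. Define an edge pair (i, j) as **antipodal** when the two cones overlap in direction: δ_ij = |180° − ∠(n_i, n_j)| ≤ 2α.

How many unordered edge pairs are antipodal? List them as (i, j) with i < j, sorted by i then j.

count = 2; pairs: (0,2), (0,3)

α = atan 0.2 = 11.31°;  2α = 22.62°
n_0 = (-0.5490, +0.8358)
n_1 = (-0.9832, +0.1824)
n_2 = (+0.2747, -0.9615)
n_3 = (+0.8065, -0.5912)
n_4 = (+0.8728, +0.4880)
  (0,1): δ = 133.81°  ·
  (0,2): δ = 17.35°  ✓
  (0,3): δ = 20.46°  ✓
  (0,4): δ = 85.91°  ·
  (1,2): δ = 63.55°  ·
  (1,3): δ = 25.74°  ·
  (1,4): δ = 39.72°  ·
  (2,3): δ = 142.19°  ·
  (2,4): δ = 76.74°  ·
  (3,4): δ = 114.55°  ·
antipodal pairs: 2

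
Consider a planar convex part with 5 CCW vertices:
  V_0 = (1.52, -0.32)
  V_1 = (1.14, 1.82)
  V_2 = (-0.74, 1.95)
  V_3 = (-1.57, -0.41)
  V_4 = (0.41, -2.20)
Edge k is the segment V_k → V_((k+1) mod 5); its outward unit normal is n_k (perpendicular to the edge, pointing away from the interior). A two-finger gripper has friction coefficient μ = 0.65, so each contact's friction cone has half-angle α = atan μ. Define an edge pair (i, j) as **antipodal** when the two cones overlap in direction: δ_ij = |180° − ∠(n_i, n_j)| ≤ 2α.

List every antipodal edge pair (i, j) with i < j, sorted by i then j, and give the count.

count = 5; pairs: (0,2), (0,3), (1,3), (1,4), (2,4)

α = atan 0.65 = 33.02°;  2α = 66.05°
n_0 = (+0.9846, +0.1748)
n_1 = (+0.0690, +0.9976)
n_2 = (-0.9434, +0.3318)
n_3 = (-0.6706, -0.7418)
n_4 = (+0.8611, -0.5084)
  (0,1): δ = 104.02°  ·
  (0,2): δ = 29.45°  ✓
  (0,3): δ = 37.82°  ✓
  (0,4): δ = 139.37°  ·
  (1,2): δ = 105.42°  ·
  (1,3): δ = 38.16°  ✓
  (1,4): δ = 63.40°  ✓
  (2,3): δ = 112.74°  ·
  (2,4): δ = 11.18°  ✓
  (3,4): δ = 78.44°  ·
antipodal pairs: 5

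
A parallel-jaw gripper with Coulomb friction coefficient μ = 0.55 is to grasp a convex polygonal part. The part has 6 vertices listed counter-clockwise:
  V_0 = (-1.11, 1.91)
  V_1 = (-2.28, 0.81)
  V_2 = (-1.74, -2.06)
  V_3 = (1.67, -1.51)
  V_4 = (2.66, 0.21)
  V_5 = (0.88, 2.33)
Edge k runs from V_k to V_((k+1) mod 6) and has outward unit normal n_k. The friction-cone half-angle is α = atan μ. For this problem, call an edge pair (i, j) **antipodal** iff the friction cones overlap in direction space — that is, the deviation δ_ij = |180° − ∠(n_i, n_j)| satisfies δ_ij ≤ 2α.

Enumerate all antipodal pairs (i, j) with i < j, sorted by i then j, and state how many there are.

α = atan 0.55 = 28.81°;  2α = 57.62°
n_0 = (-0.6850, +0.7286)
n_1 = (-0.9828, -0.1849)
n_2 = (+0.1592, -0.9872)
n_3 = (+0.8667, -0.4988)
n_4 = (+0.7658, +0.6430)
n_5 = (-0.2065, +0.9784)
  (0,1): δ = 122.58°  ·
  (0,2): δ = 34.07°  ✓
  (0,3): δ = 16.84°  ✓
  (0,4): δ = 86.78°  ·
  (0,5): δ = 148.68°  ·
  (1,2): δ = 91.49°  ·
  (1,3): δ = 40.58°  ✓
  (1,4): δ = 29.36°  ✓
  (1,5): δ = 91.26°  ·
  (2,3): δ = 129.09°  ·
  (2,4): δ = 59.14°  ·
  (2,5): δ = 2.76°  ✓
  (3,4): δ = 110.06°  ·
  (3,5): δ = 48.16°  ✓
  (4,5): δ = 118.10°  ·
antipodal pairs: 6

count = 6; pairs: (0,2), (0,3), (1,3), (1,4), (2,5), (3,5)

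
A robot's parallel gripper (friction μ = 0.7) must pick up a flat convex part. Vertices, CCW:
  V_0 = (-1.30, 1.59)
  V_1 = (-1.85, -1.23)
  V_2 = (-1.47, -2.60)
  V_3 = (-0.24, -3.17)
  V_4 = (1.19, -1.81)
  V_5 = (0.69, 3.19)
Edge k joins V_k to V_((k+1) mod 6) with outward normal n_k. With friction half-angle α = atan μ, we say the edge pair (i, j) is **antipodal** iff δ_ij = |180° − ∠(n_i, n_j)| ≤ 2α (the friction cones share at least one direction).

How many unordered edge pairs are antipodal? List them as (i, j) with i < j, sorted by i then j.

α = atan 0.7 = 34.99°;  2α = 69.98°
n_0 = (-0.9815, +0.1914)
n_1 = (-0.9636, -0.2673)
n_2 = (-0.4205, -0.9073)
n_3 = (+0.6891, -0.7246)
n_4 = (+0.9950, +0.0995)
n_5 = (-0.6266, +0.7793)
  (0,1): δ = 153.46°  ·
  (0,2): δ = 103.83°  ·
  (0,3): δ = 35.40°  ✓
  (0,4): δ = 16.75°  ✓
  (0,5): δ = 139.84°  ·
  (1,2): δ = 130.37°  ·
  (1,3): δ = 61.94°  ✓
  (1,4): δ = 9.79°  ✓
  (1,5): δ = 113.30°  ·
  (2,3): δ = 111.57°  ·
  (2,4): δ = 59.43°  ✓
  (2,5): δ = 63.66°  ✓
  (3,4): δ = 127.85°  ·
  (3,5): δ = 4.76°  ✓
  (4,5): δ = 56.91°  ✓
antipodal pairs: 8

count = 8; pairs: (0,3), (0,4), (1,3), (1,4), (2,4), (2,5), (3,5), (4,5)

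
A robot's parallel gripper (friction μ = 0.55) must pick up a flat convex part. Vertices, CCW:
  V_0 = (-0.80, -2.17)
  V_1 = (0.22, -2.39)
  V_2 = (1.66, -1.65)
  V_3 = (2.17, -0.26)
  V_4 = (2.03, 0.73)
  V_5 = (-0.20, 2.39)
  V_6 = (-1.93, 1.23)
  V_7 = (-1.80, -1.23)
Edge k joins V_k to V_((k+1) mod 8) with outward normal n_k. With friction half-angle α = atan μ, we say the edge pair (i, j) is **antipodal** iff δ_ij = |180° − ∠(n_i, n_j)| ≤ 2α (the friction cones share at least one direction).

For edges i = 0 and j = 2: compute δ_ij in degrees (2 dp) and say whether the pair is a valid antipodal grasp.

δ = 97.98°, invalid

α = atan 0.55 = 28.81°;  2α = 57.62°
edge 0: e_0 = (+1.02, -0.22);  n_0 = (-0.2108, -0.9775)
edge 2: e_2 = (+0.51, +1.39);  n_2 = (+0.9388, -0.3445)
∠(n_0, n_2) = 82.02°
δ = |180° − 82.02°| = 97.98°
97.98° > 2α = 57.62°  →  invalid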